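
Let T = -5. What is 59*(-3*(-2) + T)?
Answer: 59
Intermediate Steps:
59*(-3*(-2) + T) = 59*(-3*(-2) - 5) = 59*(6 - 5) = 59*1 = 59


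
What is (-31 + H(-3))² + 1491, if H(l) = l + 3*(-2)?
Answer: 3091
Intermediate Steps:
H(l) = -6 + l (H(l) = l - 6 = -6 + l)
(-31 + H(-3))² + 1491 = (-31 + (-6 - 3))² + 1491 = (-31 - 9)² + 1491 = (-40)² + 1491 = 1600 + 1491 = 3091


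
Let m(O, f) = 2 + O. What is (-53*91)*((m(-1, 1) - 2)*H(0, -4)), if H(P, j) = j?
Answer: -19292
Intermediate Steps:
(-53*91)*((m(-1, 1) - 2)*H(0, -4)) = (-53*91)*(((2 - 1) - 2)*(-4)) = -4823*(1 - 2)*(-4) = -(-4823)*(-4) = -4823*4 = -19292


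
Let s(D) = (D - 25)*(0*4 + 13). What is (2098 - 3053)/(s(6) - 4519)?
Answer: 955/4766 ≈ 0.20038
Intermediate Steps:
s(D) = -325 + 13*D (s(D) = (-25 + D)*(0 + 13) = (-25 + D)*13 = -325 + 13*D)
(2098 - 3053)/(s(6) - 4519) = (2098 - 3053)/((-325 + 13*6) - 4519) = -955/((-325 + 78) - 4519) = -955/(-247 - 4519) = -955/(-4766) = -955*(-1/4766) = 955/4766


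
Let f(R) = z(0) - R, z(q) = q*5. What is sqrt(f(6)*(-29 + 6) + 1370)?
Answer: 2*sqrt(377) ≈ 38.833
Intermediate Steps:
z(q) = 5*q
f(R) = -R (f(R) = 5*0 - R = 0 - R = -R)
sqrt(f(6)*(-29 + 6) + 1370) = sqrt((-1*6)*(-29 + 6) + 1370) = sqrt(-6*(-23) + 1370) = sqrt(138 + 1370) = sqrt(1508) = 2*sqrt(377)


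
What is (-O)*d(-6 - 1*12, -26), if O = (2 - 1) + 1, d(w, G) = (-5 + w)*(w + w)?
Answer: -1656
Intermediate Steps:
d(w, G) = 2*w*(-5 + w) (d(w, G) = (-5 + w)*(2*w) = 2*w*(-5 + w))
O = 2 (O = 1 + 1 = 2)
(-O)*d(-6 - 1*12, -26) = (-1*2)*(2*(-6 - 1*12)*(-5 + (-6 - 1*12))) = -4*(-6 - 12)*(-5 + (-6 - 12)) = -4*(-18)*(-5 - 18) = -4*(-18)*(-23) = -2*828 = -1656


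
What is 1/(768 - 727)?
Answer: 1/41 ≈ 0.024390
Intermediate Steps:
1/(768 - 727) = 1/41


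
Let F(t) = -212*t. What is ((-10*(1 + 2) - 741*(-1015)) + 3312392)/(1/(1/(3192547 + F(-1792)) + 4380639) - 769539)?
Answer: -63607513135906202630/12042991521683503959 ≈ -5.2817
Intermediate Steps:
((-10*(1 + 2) - 741*(-1015)) + 3312392)/(1/(1/(3192547 + F(-1792)) + 4380639) - 769539) = ((-10*(1 + 2) - 741*(-1015)) + 3312392)/(1/(1/(3192547 - 212*(-1792)) + 4380639) - 769539) = ((-10*3 + 752115) + 3312392)/(1/(1/(3192547 + 379904) + 4380639) - 769539) = ((-30 + 752115) + 3312392)/(1/(1/3572451 + 4380639) - 769539) = (752085 + 3312392)/(1/(1/3572451 + 4380639) - 769539) = 4064477/(1/(15649618176190/3572451) - 769539) = 4064477/(3572451/15649618176190 - 769539) = 4064477/(-12042991521683503959/15649618176190) = 4064477*(-15649618176190/12042991521683503959) = -63607513135906202630/12042991521683503959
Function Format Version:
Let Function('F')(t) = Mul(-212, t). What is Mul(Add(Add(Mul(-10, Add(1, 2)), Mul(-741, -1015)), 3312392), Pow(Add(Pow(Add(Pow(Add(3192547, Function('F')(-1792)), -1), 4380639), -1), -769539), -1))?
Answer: Rational(-63607513135906202630, 12042991521683503959) ≈ -5.2817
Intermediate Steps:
Mul(Add(Add(Mul(-10, Add(1, 2)), Mul(-741, -1015)), 3312392), Pow(Add(Pow(Add(Pow(Add(3192547, Function('F')(-1792)), -1), 4380639), -1), -769539), -1)) = Mul(Add(Add(Mul(-10, Add(1, 2)), Mul(-741, -1015)), 3312392), Pow(Add(Pow(Add(Pow(Add(3192547, Mul(-212, -1792)), -1), 4380639), -1), -769539), -1)) = Mul(Add(Add(Mul(-10, 3), 752115), 3312392), Pow(Add(Pow(Add(Pow(Add(3192547, 379904), -1), 4380639), -1), -769539), -1)) = Mul(Add(Add(-30, 752115), 3312392), Pow(Add(Pow(Add(Pow(3572451, -1), 4380639), -1), -769539), -1)) = Mul(Add(752085, 3312392), Pow(Add(Pow(Add(Rational(1, 3572451), 4380639), -1), -769539), -1)) = Mul(4064477, Pow(Add(Pow(Rational(15649618176190, 3572451), -1), -769539), -1)) = Mul(4064477, Pow(Add(Rational(3572451, 15649618176190), -769539), -1)) = Mul(4064477, Pow(Rational(-12042991521683503959, 15649618176190), -1)) = Mul(4064477, Rational(-15649618176190, 12042991521683503959)) = Rational(-63607513135906202630, 12042991521683503959)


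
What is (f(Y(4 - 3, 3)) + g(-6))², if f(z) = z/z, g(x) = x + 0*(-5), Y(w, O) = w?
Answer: 25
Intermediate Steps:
g(x) = x (g(x) = x + 0 = x)
f(z) = 1
(f(Y(4 - 3, 3)) + g(-6))² = (1 - 6)² = (-5)² = 25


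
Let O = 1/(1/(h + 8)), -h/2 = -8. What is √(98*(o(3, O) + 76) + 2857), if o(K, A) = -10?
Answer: 5*√373 ≈ 96.566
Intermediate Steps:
h = 16 (h = -2*(-8) = 16)
O = 24 (O = 1/(1/(16 + 8)) = 1/(1/24) = 24)
√(98*(o(3, O) + 76) + 2857) = √(98*(-10 + 76) + 2857) = √(98*66 + 2857) = √(6468 + 2857) = √9325 = 5*√373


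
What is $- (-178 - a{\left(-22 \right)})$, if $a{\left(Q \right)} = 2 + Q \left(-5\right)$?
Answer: $290$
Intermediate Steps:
$a{\left(Q \right)} = 2 - 5 Q$
$- (-178 - a{\left(-22 \right)}) = - (-178 - \left(2 - -110\right)) = - (-178 - \left(2 + 110\right)) = - (-178 - 112) = \left(-1\right) \left(-290\right) = 290$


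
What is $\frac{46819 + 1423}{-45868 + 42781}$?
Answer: $- \frac{48242}{3087} \approx -15.627$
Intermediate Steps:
$\frac{46819 + 1423}{-45868 + 42781} = \frac{48242}{-3087} = 48242 \left(- \frac{1}{3087}\right) = - \frac{48242}{3087}$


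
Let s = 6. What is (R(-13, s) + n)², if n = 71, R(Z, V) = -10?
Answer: 3721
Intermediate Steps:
(R(-13, s) + n)² = (-10 + 71)² = 61² = 3721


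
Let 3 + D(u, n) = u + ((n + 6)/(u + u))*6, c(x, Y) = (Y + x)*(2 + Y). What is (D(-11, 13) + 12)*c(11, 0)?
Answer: -158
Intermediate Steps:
c(x, Y) = (2 + Y)*(Y + x)
D(u, n) = -3 + u + 3*(6 + n)/u (D(u, n) = -3 + (u + ((n + 6)/(u + u))*6) = -3 + (u + ((6 + n)/((2*u)))*6) = -3 + (u + ((6 + n)*(1/(2*u)))*6) = -3 + (u + ((6 + n)/(2*u))*6) = -3 + (u + 3*(6 + n)/u) = -3 + u + 3*(6 + n)/u)
(D(-11, 13) + 12)*c(11, 0) = ((18 + 3*13 - 11*(-3 - 11))/(-11) + 12)*(0² + 2*0 + 2*11 + 0*11) = (-(18 + 39 - 11*(-14))/11 + 12)*(0 + 0 + 22 + 0) = (-(18 + 39 + 154)/11 + 12)*22 = (-1/11*211 + 12)*22 = (-211/11 + 12)*22 = -79/11*22 = -158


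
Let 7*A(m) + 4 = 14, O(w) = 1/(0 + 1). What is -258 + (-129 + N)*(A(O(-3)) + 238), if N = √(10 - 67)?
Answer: -218010/7 + 1676*I*√57/7 ≈ -31144.0 + 1807.6*I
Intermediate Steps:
O(w) = 1 (O(w) = 1/1 = 1)
A(m) = 10/7 (A(m) = -4/7 + (⅐)*14 = -4/7 + 2 = 10/7)
N = I*√57 (N = √(-57) = I*√57 ≈ 7.5498*I)
-258 + (-129 + N)*(A(O(-3)) + 238) = -258 + (-129 + I*√57)*(10/7 + 238) = -258 + (-129 + I*√57)*(1676/7) = -258 + (-216204/7 + 1676*I*√57/7) = -218010/7 + 1676*I*√57/7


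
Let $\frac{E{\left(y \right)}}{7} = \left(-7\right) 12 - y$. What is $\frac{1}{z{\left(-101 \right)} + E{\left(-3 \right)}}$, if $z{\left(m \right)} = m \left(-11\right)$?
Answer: $\frac{1}{544} \approx 0.0018382$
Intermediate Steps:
$E{\left(y \right)} = -588 - 7 y$ ($E{\left(y \right)} = 7 \left(\left(-7\right) 12 - y\right) = 7 \left(-84 - y\right) = -588 - 7 y$)
$z{\left(m \right)} = - 11 m$
$\frac{1}{z{\left(-101 \right)} + E{\left(-3 \right)}} = \frac{1}{\left(-11\right) \left(-101\right) - 567} = \frac{1}{1111 + \left(-588 + 21\right)} = \frac{1}{1111 - 567} = \frac{1}{544}$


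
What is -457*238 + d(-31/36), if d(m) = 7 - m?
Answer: -3915293/36 ≈ -1.0876e+5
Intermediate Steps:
-457*238 + d(-31/36) = -457*238 + (7 - (-31)/36) = -108766 + (7 - (-31)/36) = -108766 + (7 - 1*(-31/36)) = -108766 + (7 + 31/36) = -108766 + 283/36 = -3915293/36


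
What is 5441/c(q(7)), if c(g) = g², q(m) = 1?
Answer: 5441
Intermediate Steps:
5441/c(q(7)) = 5441/(1²) = 5441/1 = 5441*1 = 5441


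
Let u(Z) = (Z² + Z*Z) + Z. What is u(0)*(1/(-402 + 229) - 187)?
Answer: 0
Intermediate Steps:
u(Z) = Z + 2*Z² (u(Z) = (Z² + Z²) + Z = 2*Z² + Z = Z + 2*Z²)
u(0)*(1/(-402 + 229) - 187) = (0*(1 + 2*0))*(1/(-402 + 229) - 187) = (0*(1 + 0))*(1/(-173) - 187) = (0*1)*(-1/173 - 187) = 0*(-32352/173) = 0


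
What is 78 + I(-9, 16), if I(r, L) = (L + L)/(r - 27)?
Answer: 694/9 ≈ 77.111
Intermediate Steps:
I(r, L) = 2*L/(-27 + r) (I(r, L) = (2*L)/(-27 + r) = 2*L/(-27 + r))
78 + I(-9, 16) = 78 + 2*16/(-27 - 9) = 78 + 2*16/(-36) = 78 + 2*16*(-1/36) = 78 - 8/9 = 694/9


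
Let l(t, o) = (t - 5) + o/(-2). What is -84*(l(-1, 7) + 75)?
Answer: -5502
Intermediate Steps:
l(t, o) = -5 + t - o/2 (l(t, o) = (-5 + t) + o*(-1/2) = (-5 + t) - o/2 = -5 + t - o/2)
-84*(l(-1, 7) + 75) = -84*((-5 - 1 - 1/2*7) + 75) = -84*((-5 - 1 - 7/2) + 75) = -84*(-19/2 + 75) = -84*131/2 = -5502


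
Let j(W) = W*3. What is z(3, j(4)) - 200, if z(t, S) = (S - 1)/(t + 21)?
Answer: -4789/24 ≈ -199.54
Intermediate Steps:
j(W) = 3*W
z(t, S) = (-1 + S)/(21 + t)
z(3, j(4)) - 200 = (-1 + 3*4)/(21 + 3) - 200 = (-1 + 12)/24 - 200 = (1/24)*11 - 200 = 11/24 - 200 = -4789/24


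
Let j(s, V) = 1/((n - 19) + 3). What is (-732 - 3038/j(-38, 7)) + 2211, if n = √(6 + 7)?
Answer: 50087 - 3038*√13 ≈ 39133.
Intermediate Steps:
n = √13 ≈ 3.6056
j(s, V) = 1/(-16 + √13) (j(s, V) = 1/((√13 - 19) + 3) = 1/((-19 + √13) + 3) = 1/(-16 + √13))
(-732 - 3038/j(-38, 7)) + 2211 = (-732 - 3038/(-16/243 - √13/243)) + 2211 = 1479 - 3038/(-16/243 - √13/243)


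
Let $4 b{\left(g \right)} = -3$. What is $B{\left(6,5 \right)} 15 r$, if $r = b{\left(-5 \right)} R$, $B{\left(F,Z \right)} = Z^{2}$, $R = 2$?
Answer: $- \frac{1125}{2} \approx -562.5$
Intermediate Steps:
$b{\left(g \right)} = - \frac{3}{4}$ ($b{\left(g \right)} = \frac{1}{4} \left(-3\right) = - \frac{3}{4}$)
$r = - \frac{3}{2}$ ($r = \left(- \frac{3}{4}\right) 2 = - \frac{3}{2} \approx -1.5$)
$B{\left(6,5 \right)} 15 r = 5^{2} \cdot 15 \left(- \frac{3}{2}\right) = 25 \cdot 15 \left(- \frac{3}{2}\right) = 375 \left(- \frac{3}{2}\right) = - \frac{1125}{2}$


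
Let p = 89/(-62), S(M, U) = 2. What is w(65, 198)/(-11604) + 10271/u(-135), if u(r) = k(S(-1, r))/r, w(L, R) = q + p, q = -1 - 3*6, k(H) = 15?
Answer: -66505052405/719448 ≈ -92439.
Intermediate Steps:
p = -89/62 (p = 89*(-1/62) = -89/62 ≈ -1.4355)
q = -19 (q = -1 - 18 = -19)
w(L, R) = -1267/62 (w(L, R) = -19 - 89/62 = -1267/62)
u(r) = 15/r
w(65, 198)/(-11604) + 10271/u(-135) = -1267/62/(-11604) + 10271/((15/(-135))) = -1267/62*(-1/11604) + 10271/((15*(-1/135))) = 1267/719448 + 10271/(-1/9) = 1267/719448 + 10271*(-9) = 1267/719448 - 92439 = -66505052405/719448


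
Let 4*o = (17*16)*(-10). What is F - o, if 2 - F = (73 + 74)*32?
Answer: -4022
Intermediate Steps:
o = -680 (o = ((17*16)*(-10))/4 = (272*(-10))/4 = (¼)*(-2720) = -680)
F = -4702 (F = 2 - (73 + 74)*32 = 2 - 147*32 = 2 - 1*4704 = 2 - 4704 = -4702)
F - o = -4702 - 1*(-680) = -4702 + 680 = -4022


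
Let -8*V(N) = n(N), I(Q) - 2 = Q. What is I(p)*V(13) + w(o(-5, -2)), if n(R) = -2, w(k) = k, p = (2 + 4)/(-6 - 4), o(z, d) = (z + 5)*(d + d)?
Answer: 7/20 ≈ 0.35000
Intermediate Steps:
o(z, d) = 2*d*(5 + z) (o(z, d) = (5 + z)*(2*d) = 2*d*(5 + z))
p = -⅗ (p = 6/(-10) = 6*(-⅒) = -⅗ ≈ -0.60000)
I(Q) = 2 + Q
V(N) = ¼ (V(N) = -⅛*(-2) = ¼)
I(p)*V(13) + w(o(-5, -2)) = (2 - ⅗)*(¼) + 2*(-2)*(5 - 5) = (7/5)*(¼) + 2*(-2)*0 = 7/20 + 0 = 7/20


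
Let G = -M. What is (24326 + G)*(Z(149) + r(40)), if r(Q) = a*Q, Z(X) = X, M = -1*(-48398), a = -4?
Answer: 264792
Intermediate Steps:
M = 48398
G = -48398 (G = -1*48398 = -48398)
r(Q) = -4*Q
(24326 + G)*(Z(149) + r(40)) = (24326 - 48398)*(149 - 4*40) = -24072*(149 - 160) = -24072*(-11) = 264792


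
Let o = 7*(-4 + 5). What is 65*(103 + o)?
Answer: 7150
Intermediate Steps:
o = 7 (o = 7*1 = 7)
65*(103 + o) = 65*(103 + 7) = 65*110 = 7150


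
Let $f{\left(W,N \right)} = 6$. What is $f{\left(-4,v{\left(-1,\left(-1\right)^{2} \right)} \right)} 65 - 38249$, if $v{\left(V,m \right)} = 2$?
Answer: $-37859$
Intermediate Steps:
$f{\left(-4,v{\left(-1,\left(-1\right)^{2} \right)} \right)} 65 - 38249 = 6 \cdot 65 - 38249 = 390 - 38249 = -37859$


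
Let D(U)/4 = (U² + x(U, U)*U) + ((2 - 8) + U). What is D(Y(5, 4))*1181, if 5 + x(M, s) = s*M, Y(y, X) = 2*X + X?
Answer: 8588232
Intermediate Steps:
Y(y, X) = 3*X
x(M, s) = -5 + M*s (x(M, s) = -5 + s*M = -5 + M*s)
D(U) = -24 + 4*U + 4*U² + 4*U*(-5 + U²) (D(U) = 4*((U² + (-5 + U*U)*U) + ((2 - 8) + U)) = 4*((U² + (-5 + U²)*U) + (-6 + U)) = 4*((U² + U*(-5 + U²)) + (-6 + U)) = 4*(-6 + U + U² + U*(-5 + U²)) = -24 + 4*U + 4*U² + 4*U*(-5 + U²))
D(Y(5, 4))*1181 = (-24 - 48*4 + 4*(3*4)² + 4*(3*4)³)*1181 = (-24 - 16*12 + 4*12² + 4*12³)*1181 = (-24 - 192 + 4*144 + 4*1728)*1181 = (-24 - 192 + 576 + 6912)*1181 = 7272*1181 = 8588232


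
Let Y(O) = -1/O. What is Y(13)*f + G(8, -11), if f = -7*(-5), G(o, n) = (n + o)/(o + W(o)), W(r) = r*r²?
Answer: -1403/520 ≈ -2.6981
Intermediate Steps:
W(r) = r³
G(o, n) = (n + o)/(o + o³)
f = 35
Y(13)*f + G(8, -11) = -1/13*35 + (-11 + 8)/(8 + 8³) = -1*1/13*35 - 3/(8 + 512) = -1/13*35 - 3/520 = -35/13 + (1/520)*(-3) = -35/13 - 3/520 = -1403/520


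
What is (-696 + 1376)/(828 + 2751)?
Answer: 680/3579 ≈ 0.19000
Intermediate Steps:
(-696 + 1376)/(828 + 2751) = 680/3579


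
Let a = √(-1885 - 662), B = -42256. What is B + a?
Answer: -42256 + 3*I*√283 ≈ -42256.0 + 50.468*I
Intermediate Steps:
a = 3*I*√283 (a = √(-2547) = 3*I*√283 ≈ 50.468*I)
B + a = -42256 + 3*I*√283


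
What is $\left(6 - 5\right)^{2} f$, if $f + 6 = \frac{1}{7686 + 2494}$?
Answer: $- \frac{61079}{10180} \approx -5.9999$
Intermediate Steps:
$f = - \frac{61079}{10180}$ ($f = -6 + \frac{1}{7686 + 2494} = -6 + \frac{1}{10180} = - \frac{61079}{10180} \approx -5.9999$)
$\left(6 - 5\right)^{2} f = \left(6 - 5\right)^{2} \left(- \frac{61079}{10180}\right) = 1^{2} \left(- \frac{61079}{10180}\right) = 1 \left(- \frac{61079}{10180}\right) = - \frac{61079}{10180}$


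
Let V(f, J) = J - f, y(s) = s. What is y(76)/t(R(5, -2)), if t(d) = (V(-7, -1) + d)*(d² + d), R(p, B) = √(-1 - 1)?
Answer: -38*√2/(-4*I + 7*√2) ≈ -4.6667 - 1.8856*I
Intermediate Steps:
R(p, B) = I*√2 (R(p, B) = √(-2) = I*√2)
t(d) = (6 + d)*(d + d²) (t(d) = ((-1 - 1*(-7)) + d)*(d² + d) = ((-1 + 7) + d)*(d + d²) = (6 + d)*(d + d²))
y(76)/t(R(5, -2)) = 76/(((I*√2)*(6 + (I*√2)² + 7*(I*√2)))) = 76/(((I*√2)*(6 - 2 + 7*I*√2))) = 76/(((I*√2)*(4 + 7*I*√2))) = 76/((I*√2*(4 + 7*I*√2))) = 76*(-I*√2/(2*(4 + 7*I*√2))) = -38*I*√2/(4 + 7*I*√2)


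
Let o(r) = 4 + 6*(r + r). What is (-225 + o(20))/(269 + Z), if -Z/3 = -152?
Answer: 19/725 ≈ 0.026207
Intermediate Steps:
Z = 456 (Z = -3*(-152) = 456)
o(r) = 4 + 12*r (o(r) = 4 + 6*(2*r) = 4 + 12*r)
(-225 + o(20))/(269 + Z) = (-225 + (4 + 12*20))/(269 + 456) = (-225 + (4 + 240))/725 = (-225 + 244)*(1/725) = 19*(1/725) = 19/725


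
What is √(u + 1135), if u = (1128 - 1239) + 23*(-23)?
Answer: 3*√55 ≈ 22.249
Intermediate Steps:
u = -640 (u = -111 - 529 = -640)
√(u + 1135) = √(-640 + 1135) = √495 = 3*√55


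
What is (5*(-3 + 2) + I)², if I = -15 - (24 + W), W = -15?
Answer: 841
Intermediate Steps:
I = -24 (I = -15 - (24 - 15) = -15 - 1*9 = -15 - 9 = -24)
(5*(-3 + 2) + I)² = (5*(-3 + 2) - 24)² = (5*(-1) - 24)² = (-5 - 24)² = (-29)² = 841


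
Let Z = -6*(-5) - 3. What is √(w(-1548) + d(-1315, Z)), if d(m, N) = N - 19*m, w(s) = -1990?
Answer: 3*√2558 ≈ 151.73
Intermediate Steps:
Z = 27 (Z = 30 - 3 = 27)
√(w(-1548) + d(-1315, Z)) = √(-1990 + (27 - 19*(-1315))) = √(-1990 + (27 + 24985)) = √(-1990 + 25012) = √23022 = 3*√2558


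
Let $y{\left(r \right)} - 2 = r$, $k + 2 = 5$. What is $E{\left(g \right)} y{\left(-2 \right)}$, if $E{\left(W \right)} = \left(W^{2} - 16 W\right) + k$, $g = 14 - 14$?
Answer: $0$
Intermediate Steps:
$k = 3$ ($k = -2 + 5 = 3$)
$y{\left(r \right)} = 2 + r$
$g = 0$
$E{\left(W \right)} = 3 + W^{2} - 16 W$ ($E{\left(W \right)} = \left(W^{2} - 16 W\right) + 3 = 3 + W^{2} - 16 W$)
$E{\left(g \right)} y{\left(-2 \right)} = \left(3 + 0^{2} - 0\right) \left(2 - 2\right) = \left(3 + 0 + 0\right) 0 = 3 \cdot 0 = 0$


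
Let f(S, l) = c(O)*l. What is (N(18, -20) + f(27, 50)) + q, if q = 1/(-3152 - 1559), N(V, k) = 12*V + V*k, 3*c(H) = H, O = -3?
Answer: -913935/4711 ≈ -194.00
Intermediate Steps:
c(H) = H/3
f(S, l) = -l (f(S, l) = ((⅓)*(-3))*l = -l)
q = -1/4711 (q = 1/(-4711) = -1/4711 ≈ -0.00021227)
(N(18, -20) + f(27, 50)) + q = (18*(12 - 20) - 1*50) - 1/4711 = (18*(-8) - 50) - 1/4711 = (-144 - 50) - 1/4711 = -194 - 1/4711 = -913935/4711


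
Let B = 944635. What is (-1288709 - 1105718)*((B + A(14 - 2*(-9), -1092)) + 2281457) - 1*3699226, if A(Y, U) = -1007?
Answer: -7722234300521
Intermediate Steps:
(-1288709 - 1105718)*((B + A(14 - 2*(-9), -1092)) + 2281457) - 1*3699226 = (-1288709 - 1105718)*((944635 - 1007) + 2281457) - 1*3699226 = -2394427*(943628 + 2281457) - 3699226 = -2394427*3225085 - 3699226 = -7722230601295 - 3699226 = -7722234300521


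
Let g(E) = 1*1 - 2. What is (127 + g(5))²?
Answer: 15876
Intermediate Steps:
g(E) = -1 (g(E) = 1 - 2 = -1)
(127 + g(5))² = (127 - 1)² = 126² = 15876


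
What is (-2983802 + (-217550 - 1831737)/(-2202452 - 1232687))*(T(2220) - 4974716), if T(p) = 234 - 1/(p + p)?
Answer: 75461217544727479268157/5084005720 ≈ 1.4843e+13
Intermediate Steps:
T(p) = 234 - 1/(2*p)
(-2983802 + (-217550 - 1831737)/(-2202452 - 1232687))*(T(2220) - 4974716) = (-2983802 + (-217550 - 1831737)/(-2202452 - 1232687))*((234 - 1/2/2220) - 4974716) = (-2983802 - 2049287/(-3435139))*((234 - 1/2*1/2220) - 4974716) = (-2983802 - 2049287*(-1/3435139))*((234 - 1/4440) - 4974716) = (-2983802 + 2049287/3435139)*(1038959/4440 - 4974716) = -10249772569191/3435139*(-22086700081/4440) = 75461217544727479268157/5084005720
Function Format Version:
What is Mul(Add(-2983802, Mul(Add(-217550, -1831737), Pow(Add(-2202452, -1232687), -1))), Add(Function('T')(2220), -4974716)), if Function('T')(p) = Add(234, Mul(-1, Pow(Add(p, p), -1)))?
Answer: Rational(75461217544727479268157, 5084005720) ≈ 1.4843e+13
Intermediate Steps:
Function('T')(p) = Add(234, Mul(Rational(-1, 2), Pow(p, -1))) (Function('T')(p) = Add(234, Mul(-1, Pow(Mul(2, p), -1))) = Add(234, Mul(-1, Mul(Rational(1, 2), Pow(p, -1)))) = Add(234, Mul(Rational(-1, 2), Pow(p, -1))))
Mul(Add(-2983802, Mul(Add(-217550, -1831737), Pow(Add(-2202452, -1232687), -1))), Add(Function('T')(2220), -4974716)) = Mul(Add(-2983802, Mul(Add(-217550, -1831737), Pow(Add(-2202452, -1232687), -1))), Add(Add(234, Mul(Rational(-1, 2), Pow(2220, -1))), -4974716)) = Mul(Add(-2983802, Mul(-2049287, Pow(-3435139, -1))), Add(Add(234, Mul(Rational(-1, 2), Rational(1, 2220))), -4974716)) = Mul(Add(-2983802, Mul(-2049287, Rational(-1, 3435139))), Add(Add(234, Rational(-1, 4440)), -4974716)) = Mul(Add(-2983802, Rational(2049287, 3435139)), Add(Rational(1038959, 4440), -4974716)) = Mul(Rational(-10249772569191, 3435139), Rational(-22086700081, 4440)) = Rational(75461217544727479268157, 5084005720)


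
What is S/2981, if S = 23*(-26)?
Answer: -598/2981 ≈ -0.20060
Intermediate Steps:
S = -598
S/2981 = -598/2981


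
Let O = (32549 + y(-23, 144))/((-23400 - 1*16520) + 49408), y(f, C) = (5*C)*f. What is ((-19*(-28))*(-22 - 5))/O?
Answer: -136285632/15989 ≈ -8523.7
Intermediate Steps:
y(f, C) = 5*C*f
O = 15989/9488 (O = (32549 + 5*144*(-23))/((-23400 - 1*16520) + 49408) = (32549 - 16560)/((-23400 - 16520) + 49408) = 15989/(-39920 + 49408) = 15989/9488 ≈ 1.6852)
((-19*(-28))*(-22 - 5))/O = ((-19*(-28))*(-22 - 5))/(15989/9488) = (532*(-27))*(9488/15989) = -14364*9488/15989 = -136285632/15989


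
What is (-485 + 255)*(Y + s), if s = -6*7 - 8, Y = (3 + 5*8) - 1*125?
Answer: 30360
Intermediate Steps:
Y = -82 (Y = (3 + 40) - 125 = 43 - 125 = -82)
s = -50 (s = -42 - 8 = -50)
(-485 + 255)*(Y + s) = (-485 + 255)*(-82 - 50) = -230*(-132) = 30360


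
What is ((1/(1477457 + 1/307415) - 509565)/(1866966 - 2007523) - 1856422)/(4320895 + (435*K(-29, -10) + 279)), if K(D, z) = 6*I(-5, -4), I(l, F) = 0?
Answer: -118513614083036359887199/275863434023425284244208 ≈ -0.42961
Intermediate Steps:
K(D, z) = 0 (K(D, z) = 6*0 = 0)
((1/(1477457 + 1/307415) - 509565)/(1866966 - 2007523) - 1856422)/(4320895 + (435*K(-29, -10) + 279)) = ((1/(1477457 + 1/307415) - 509565)/(1866966 - 2007523) - 1856422)/(4320895 + (435*0 + 279)) = ((1/(1477457 + 1/307415) - 509565)/(-140557) - 1856422)/(4320895 + (0 + 279)) = ((1/(454192443656/307415) - 509565)*(-1/140557) - 1856422)/(4320895 + 279) = ((307415/454192443656 - 509565)*(-1/140557) - 1856422)/4321174 = (-231440572551262225/454192443656*(-1/140557) - 1856422)*(1/4321174) = (231440572551262225/63839927302956392 - 1856422)*(1/4321174) = -118513614083036359887199/63839927302956392*1/4321174 = -118513614083036359887199/275863434023425284244208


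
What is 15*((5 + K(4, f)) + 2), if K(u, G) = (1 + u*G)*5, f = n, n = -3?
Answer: -720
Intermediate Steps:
f = -3
K(u, G) = 5 + 5*G*u (K(u, G) = (1 + G*u)*5 = 5 + 5*G*u)
15*((5 + K(4, f)) + 2) = 15*((5 + (5 + 5*(-3)*4)) + 2) = 15*((5 + (5 - 60)) + 2) = 15*((5 - 55) + 2) = 15*(-50 + 2) = 15*(-48) = -720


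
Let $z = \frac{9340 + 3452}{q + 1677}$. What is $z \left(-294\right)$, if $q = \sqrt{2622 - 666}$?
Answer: $- \frac{2102314032}{936791} + \frac{2507232 \sqrt{489}}{936791} \approx -2185.0$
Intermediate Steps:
$q = 2 \sqrt{489}$ ($q = \sqrt{1956} = 2 \sqrt{489} \approx 44.227$)
$z = \frac{12792}{1677 + 2 \sqrt{489}}$ ($z = \frac{9340 + 3452}{2 \sqrt{489} + 1677} = \frac{12792}{1677 + 2 \sqrt{489}} \approx 7.4319$)
$z \left(-294\right) = \left(\frac{7150728}{936791} - \frac{8528 \sqrt{489}}{936791}\right) \left(-294\right) = - \frac{2102314032}{936791} + \frac{2507232 \sqrt{489}}{936791}$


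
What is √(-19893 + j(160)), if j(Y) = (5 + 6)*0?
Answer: I*√19893 ≈ 141.04*I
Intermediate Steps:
j(Y) = 0 (j(Y) = 11*0 = 0)
√(-19893 + j(160)) = √(-19893 + 0) = √(-19893) = I*√19893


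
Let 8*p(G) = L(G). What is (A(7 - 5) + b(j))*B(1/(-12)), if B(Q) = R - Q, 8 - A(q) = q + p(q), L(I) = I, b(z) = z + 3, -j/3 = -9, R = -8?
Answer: -13585/48 ≈ -283.02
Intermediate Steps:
j = 27 (j = -3*(-9) = 27)
b(z) = 3 + z
p(G) = G/8
A(q) = 8 - 9*q/8 (A(q) = 8 - (q + q/8) = 8 - 9*q/8)
B(Q) = -8 - Q
(A(7 - 5) + b(j))*B(1/(-12)) = ((8 - 9*(7 - 5)/8) + (3 + 27))*(-8 - 1/(-12)) = ((8 - 9/8*2) + 30)*(-8 - 1*(-1/12)) = ((8 - 9/4) + 30)*(-8 + 1/12) = (23/4 + 30)*(-95/12) = (143/4)*(-95/12) = -13585/48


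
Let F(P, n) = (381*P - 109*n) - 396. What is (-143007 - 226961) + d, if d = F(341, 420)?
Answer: -286223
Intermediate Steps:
F(P, n) = -396 - 109*n + 381*P (F(P, n) = (-109*n + 381*P) - 396 = -396 - 109*n + 381*P)
d = 83745 (d = -396 - 109*420 + 381*341 = -396 - 45780 + 129921 = 83745)
(-143007 - 226961) + d = (-143007 - 226961) + 83745 = -369968 + 83745 = -286223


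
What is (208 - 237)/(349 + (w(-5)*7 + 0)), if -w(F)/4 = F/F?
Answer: -29/321 ≈ -0.090343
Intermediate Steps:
w(F) = -4 (w(F) = -4*F/F = -4*1 = -4)
(208 - 237)/(349 + (w(-5)*7 + 0)) = (208 - 237)/(349 + (-4*7 + 0)) = -29/(349 + (-28 + 0)) = -29/(349 - 28) = -29/321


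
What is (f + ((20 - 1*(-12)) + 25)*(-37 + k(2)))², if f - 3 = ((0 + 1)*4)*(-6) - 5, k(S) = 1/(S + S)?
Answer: 71961289/16 ≈ 4.4976e+6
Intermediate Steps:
k(S) = 1/(2*S)
f = -26 (f = 3 + (((0 + 1)*4)*(-6) - 5) = 3 + ((1*4)*(-6) - 5) = 3 + (4*(-6) - 5) = 3 + (-24 - 5) = 3 - 29 = -26)
(f + ((20 - 1*(-12)) + 25)*(-37 + k(2)))² = (-26 + ((20 - 1*(-12)) + 25)*(-37 + (½)/2))² = (-26 + ((20 + 12) + 25)*(-37 + (½)*(½)))² = (-26 + (32 + 25)*(-37 + ¼))² = (-26 + 57*(-147/4))² = (-26 - 8379/4)² = (-8483/4)² = 71961289/16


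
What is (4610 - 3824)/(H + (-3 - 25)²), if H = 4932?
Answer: 393/2858 ≈ 0.13751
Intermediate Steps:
(4610 - 3824)/(H + (-3 - 25)²) = (4610 - 3824)/(4932 + (-3 - 25)²) = 786/(4932 + (-28)²) = 786/(4932 + 784) = 786/5716 = 786*(1/5716) = 393/2858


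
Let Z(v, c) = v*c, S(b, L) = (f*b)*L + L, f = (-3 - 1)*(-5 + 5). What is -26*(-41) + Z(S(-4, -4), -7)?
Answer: 1094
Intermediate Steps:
f = 0 (f = -4*0 = 0)
S(b, L) = L (S(b, L) = (0*b)*L + L = 0*L + L = 0 + L = L)
Z(v, c) = c*v
-26*(-41) + Z(S(-4, -4), -7) = -26*(-41) - 7*(-4) = 1066 + 28 = 1094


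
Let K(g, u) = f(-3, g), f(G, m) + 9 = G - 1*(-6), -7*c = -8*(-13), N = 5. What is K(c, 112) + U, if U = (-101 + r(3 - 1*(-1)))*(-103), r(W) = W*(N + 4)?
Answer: 6689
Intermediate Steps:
c = -104/7 (c = -(-8)*(-13)/7 = -⅐*104 = -104/7 ≈ -14.857)
r(W) = 9*W (r(W) = W*(5 + 4) = W*9 = 9*W)
f(G, m) = -3 + G (f(G, m) = -9 + (G - 1*(-6)) = -9 + (G + 6) = -9 + (6 + G) = -3 + G)
K(g, u) = -6 (K(g, u) = -3 - 3 = -6)
U = 6695 (U = (-101 + 9*(3 - 1*(-1)))*(-103) = (-101 + 9*(3 + 1))*(-103) = (-101 + 9*4)*(-103) = (-101 + 36)*(-103) = -65*(-103) = 6695)
K(c, 112) + U = -6 + 6695 = 6689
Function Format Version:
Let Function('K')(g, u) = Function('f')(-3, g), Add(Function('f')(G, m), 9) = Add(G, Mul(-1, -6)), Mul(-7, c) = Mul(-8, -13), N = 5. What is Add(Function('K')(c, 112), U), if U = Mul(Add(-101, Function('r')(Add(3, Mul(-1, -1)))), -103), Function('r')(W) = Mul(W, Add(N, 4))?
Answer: 6689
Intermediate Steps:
c = Rational(-104, 7) (c = Mul(Rational(-1, 7), Mul(-8, -13)) = Mul(Rational(-1, 7), 104) = Rational(-104, 7) ≈ -14.857)
Function('r')(W) = Mul(9, W) (Function('r')(W) = Mul(W, Add(5, 4)) = Mul(W, 9) = Mul(9, W))
Function('f')(G, m) = Add(-3, G) (Function('f')(G, m) = Add(-9, Add(G, Mul(-1, -6))) = Add(-9, Add(G, 6)) = Add(-9, Add(6, G)) = Add(-3, G))
Function('K')(g, u) = -6 (Function('K')(g, u) = Add(-3, -3) = -6)
U = 6695 (U = Mul(Add(-101, Mul(9, Add(3, Mul(-1, -1)))), -103) = Mul(Add(-101, Mul(9, Add(3, 1))), -103) = Mul(Add(-101, Mul(9, 4)), -103) = Mul(Add(-101, 36), -103) = Mul(-65, -103) = 6695)
Add(Function('K')(c, 112), U) = Add(-6, 6695) = 6689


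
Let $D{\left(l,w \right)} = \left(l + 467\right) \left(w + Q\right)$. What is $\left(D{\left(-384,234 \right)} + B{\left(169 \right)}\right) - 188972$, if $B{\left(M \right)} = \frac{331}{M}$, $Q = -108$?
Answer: $- \frac{30168535}{169} \approx -1.7851 \cdot 10^{5}$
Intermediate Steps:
$D{\left(l,w \right)} = \left(-108 + w\right) \left(467 + l\right)$ ($D{\left(l,w \right)} = \left(l + 467\right) \left(w - 108\right) = \left(467 + l\right) \left(-108 + w\right) = \left(-108 + w\right) \left(467 + l\right)$)
$\left(D{\left(-384,234 \right)} + B{\left(169 \right)}\right) - 188972 = \left(\left(-50436 - -41472 + 467 \cdot 234 - 89856\right) + \frac{331}{169}\right) - 188972 = \left(\left(-50436 + 41472 + 109278 - 89856\right) + 331 \cdot \frac{1}{169}\right) - 188972 = \left(10458 + \frac{331}{169}\right) - 188972 = \frac{1767733}{169} - 188972 = - \frac{30168535}{169}$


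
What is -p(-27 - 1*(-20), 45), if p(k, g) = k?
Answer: 7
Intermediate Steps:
-p(-27 - 1*(-20), 45) = -(-27 - 1*(-20)) = -(-27 + 20) = -1*(-7) = 7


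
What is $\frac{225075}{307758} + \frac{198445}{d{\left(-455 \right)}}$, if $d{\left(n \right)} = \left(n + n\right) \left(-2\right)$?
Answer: $\frac{157647879}{1436204} \approx 109.77$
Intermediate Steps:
$d{\left(n \right)} = - 4 n$ ($d{\left(n \right)} = 2 n \left(-2\right) = - 4 n$)
$\frac{225075}{307758} + \frac{198445}{d{\left(-455 \right)}} = \frac{225075}{307758} + \frac{198445}{\left(-4\right) \left(-455\right)} = 225075 \cdot \frac{1}{307758} + \frac{198445}{1820} = \frac{75025}{102586} + 198445 \cdot \frac{1}{1820} = \frac{75025}{102586} + \frac{3053}{28} = \frac{157647879}{1436204}$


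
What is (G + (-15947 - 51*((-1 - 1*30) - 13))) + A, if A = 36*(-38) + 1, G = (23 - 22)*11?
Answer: -15059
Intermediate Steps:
G = 11 (G = 1*11 = 11)
A = -1367 (A = -1368 + 1 = -1367)
(G + (-15947 - 51*((-1 - 1*30) - 13))) + A = (11 + (-15947 - 51*((-1 - 1*30) - 13))) - 1367 = (11 + (-15947 - 51*((-1 - 30) - 13))) - 1367 = (11 + (-15947 - 51*(-31 - 13))) - 1367 = (11 + (-15947 - 51*(-44))) - 1367 = (11 + (-15947 + 2244)) - 1367 = (11 - 13703) - 1367 = -13692 - 1367 = -15059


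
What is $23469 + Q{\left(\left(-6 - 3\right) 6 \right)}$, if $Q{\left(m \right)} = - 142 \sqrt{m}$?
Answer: $23469 - 426 i \sqrt{6} \approx 23469.0 - 1043.5 i$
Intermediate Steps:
$23469 + Q{\left(\left(-6 - 3\right) 6 \right)} = 23469 - 142 \sqrt{\left(-6 - 3\right) 6} = 23469 - 142 \sqrt{\left(-9\right) 6} = 23469 - 142 \sqrt{-54} = 23469 - 142 \cdot 3 i \sqrt{6} = 23469 - 426 i \sqrt{6}$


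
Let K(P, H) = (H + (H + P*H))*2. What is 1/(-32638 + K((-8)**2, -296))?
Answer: -1/71710 ≈ -1.3945e-5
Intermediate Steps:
K(P, H) = 4*H + 2*H*P (K(P, H) = (H + (H + H*P))*2 = (2*H + H*P)*2 = 4*H + 2*H*P)
1/(-32638 + K((-8)**2, -296)) = 1/(-32638 + 2*(-296)*(2 + (-8)**2)) = 1/(-32638 + 2*(-296)*(2 + 64)) = 1/(-32638 + 2*(-296)*66) = 1/(-32638 - 39072) = 1/(-71710) = -1/71710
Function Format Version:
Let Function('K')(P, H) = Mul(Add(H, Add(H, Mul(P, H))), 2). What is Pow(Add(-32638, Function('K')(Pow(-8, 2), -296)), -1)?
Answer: Rational(-1, 71710) ≈ -1.3945e-5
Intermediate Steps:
Function('K')(P, H) = Add(Mul(4, H), Mul(2, H, P)) (Function('K')(P, H) = Mul(Add(H, Add(H, Mul(H, P))), 2) = Mul(Add(Mul(2, H), Mul(H, P)), 2) = Add(Mul(4, H), Mul(2, H, P)))
Pow(Add(-32638, Function('K')(Pow(-8, 2), -296)), -1) = Pow(Add(-32638, Mul(2, -296, Add(2, Pow(-8, 2)))), -1) = Pow(Add(-32638, Mul(2, -296, Add(2, 64))), -1) = Pow(Add(-32638, Mul(2, -296, 66)), -1) = Pow(Add(-32638, -39072), -1) = Pow(-71710, -1) = Rational(-1, 71710)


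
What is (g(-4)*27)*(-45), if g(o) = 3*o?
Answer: 14580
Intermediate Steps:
(g(-4)*27)*(-45) = ((3*(-4))*27)*(-45) = -12*27*(-45) = -324*(-45) = 14580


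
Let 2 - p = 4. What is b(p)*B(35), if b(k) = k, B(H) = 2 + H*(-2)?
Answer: 136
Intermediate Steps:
B(H) = 2 - 2*H
p = -2 (p = 2 - 1*4 = 2 - 4 = -2)
b(p)*B(35) = -2*(2 - 2*35) = -2*(2 - 70) = -2*(-68) = 136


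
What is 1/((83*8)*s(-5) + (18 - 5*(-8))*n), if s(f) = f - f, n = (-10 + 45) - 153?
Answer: -1/6844 ≈ -0.00014611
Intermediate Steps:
n = -118 (n = 35 - 153 = -118)
s(f) = 0
1/((83*8)*s(-5) + (18 - 5*(-8))*n) = 1/((83*8)*0 + (18 - 5*(-8))*(-118)) = 1/(664*0 + (18 + 40)*(-118)) = 1/(0 + 58*(-118)) = 1/(0 - 6844) = 1/(-6844) = -1/6844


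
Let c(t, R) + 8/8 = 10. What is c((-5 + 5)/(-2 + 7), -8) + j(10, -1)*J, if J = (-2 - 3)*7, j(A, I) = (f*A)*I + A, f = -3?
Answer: -1391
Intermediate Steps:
c(t, R) = 9 (c(t, R) = -1 + 10 = 9)
j(A, I) = A - 3*A*I (j(A, I) = (-3*A)*I + A = -3*A*I + A = A - 3*A*I)
J = -35 (J = -5*7 = -35)
c((-5 + 5)/(-2 + 7), -8) + j(10, -1)*J = 9 + (10*(1 - 3*(-1)))*(-35) = 9 + (10*(1 + 3))*(-35) = 9 + (10*4)*(-35) = 9 + 40*(-35) = 9 - 1400 = -1391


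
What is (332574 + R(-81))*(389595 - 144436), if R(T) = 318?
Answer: 81611469828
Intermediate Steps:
(332574 + R(-81))*(389595 - 144436) = (332574 + 318)*(389595 - 144436) = 332892*245159 = 81611469828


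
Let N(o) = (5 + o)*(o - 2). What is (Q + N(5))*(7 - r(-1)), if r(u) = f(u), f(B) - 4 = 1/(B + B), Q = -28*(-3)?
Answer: 399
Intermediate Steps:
Q = 84
f(B) = 4 + 1/(2*B) (f(B) = 4 + 1/(B + B) = 4 + 1/(2*B))
N(o) = (-2 + o)*(5 + o) (N(o) = (5 + o)*(-2 + o) = (-2 + o)*(5 + o))
r(u) = 4 + 1/(2*u)
(Q + N(5))*(7 - r(-1)) = (84 + (-10 + 5² + 3*5))*(7 - (4 + (½)/(-1))) = (84 + (-10 + 25 + 15))*(7 - (4 + (½)*(-1))) = (84 + 30)*(7 - (4 - ½)) = 114*(7 - 1*7/2) = 114*(7 - 7/2) = 114*(7/2) = 399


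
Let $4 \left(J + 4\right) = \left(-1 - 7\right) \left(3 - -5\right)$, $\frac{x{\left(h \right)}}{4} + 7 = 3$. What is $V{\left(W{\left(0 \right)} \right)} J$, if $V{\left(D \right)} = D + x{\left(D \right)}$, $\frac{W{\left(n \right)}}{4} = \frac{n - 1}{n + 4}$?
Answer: $340$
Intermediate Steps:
$W{\left(n \right)} = \frac{4 \left(-1 + n\right)}{4 + n}$ ($W{\left(n \right)} = 4 \frac{n - 1}{n + 4} = 4 \frac{-1 + n}{4 + n} = \frac{4 \left(-1 + n\right)}{4 + n}$)
$x{\left(h \right)} = -16$ ($x{\left(h \right)} = -28 + 4 \cdot 3 = -28 + 12 = -16$)
$V{\left(D \right)} = -16 + D$ ($V{\left(D \right)} = D - 16 = -16 + D$)
$J = -20$ ($J = -4 + \frac{\left(-1 - 7\right) \left(3 - -5\right)}{4} = -4 + \frac{\left(-8\right) \left(3 + 5\right)}{4} = -4 + \frac{\left(-8\right) 8}{4} = -4 + \frac{1}{4} \left(-64\right) = -4 - 16 = -20$)
$V{\left(W{\left(0 \right)} \right)} J = \left(-16 + \frac{4 \left(-1 + 0\right)}{4 + 0}\right) \left(-20\right) = \left(-16 + 4 \cdot \frac{1}{4} \left(-1\right)\right) \left(-20\right) = \left(-16 - 1\right) \left(-20\right) = \left(-17\right) \left(-20\right) = 340$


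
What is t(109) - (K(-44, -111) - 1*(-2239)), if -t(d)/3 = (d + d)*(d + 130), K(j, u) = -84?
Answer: -158461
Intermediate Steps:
t(d) = -6*d*(130 + d) (t(d) = -3*(d + d)*(d + 130) = -3*2*d*(130 + d) = -6*d*(130 + d))
t(109) - (K(-44, -111) - 1*(-2239)) = -6*109*(130 + 109) - (-84 - 1*(-2239)) = -6*109*239 - (-84 + 2239) = -156306 - 1*2155 = -156306 - 2155 = -158461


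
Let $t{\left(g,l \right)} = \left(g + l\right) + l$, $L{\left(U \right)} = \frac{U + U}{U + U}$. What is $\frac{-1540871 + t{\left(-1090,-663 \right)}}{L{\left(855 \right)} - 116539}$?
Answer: $\frac{514429}{38846} \approx 13.243$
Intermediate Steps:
$L{\left(U \right)} = 1$ ($L{\left(U \right)} = \frac{2 U}{2 U} = 2 U \frac{1}{2 U} = 1$)
$t{\left(g,l \right)} = g + 2 l$
$\frac{-1540871 + t{\left(-1090,-663 \right)}}{L{\left(855 \right)} - 116539} = \frac{-1540871 + \left(-1090 + 2 \left(-663\right)\right)}{1 - 116539} = \frac{-1540871 - 2416}{-116538} = \left(-1540871 - 2416\right) \left(- \frac{1}{116538}\right) = \left(-1543287\right) \left(- \frac{1}{116538}\right) = \frac{514429}{38846}$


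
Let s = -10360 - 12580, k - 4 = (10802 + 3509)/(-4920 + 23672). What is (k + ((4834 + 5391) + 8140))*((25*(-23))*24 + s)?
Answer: -3163955103815/4688 ≈ -6.7491e+8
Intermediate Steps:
k = 89319/18752 (k = 4 + (10802 + 3509)/(-4920 + 23672) = 4 + 14311/18752 = 89319/18752 ≈ 4.7632)
s = -22940
(k + ((4834 + 5391) + 8140))*((25*(-23))*24 + s) = (89319/18752 + ((4834 + 5391) + 8140))*((25*(-23))*24 - 22940) = (89319/18752 + (10225 + 8140))*(-575*24 - 22940) = (89319/18752 + 18365)*(-13800 - 22940) = (344469799/18752)*(-36740) = -3163955103815/4688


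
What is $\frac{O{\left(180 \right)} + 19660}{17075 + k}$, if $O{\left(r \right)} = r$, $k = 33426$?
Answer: $\frac{19840}{50501} \approx 0.39286$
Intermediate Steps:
$\frac{O{\left(180 \right)} + 19660}{17075 + k} = \frac{180 + 19660}{17075 + 33426} = \frac{19840}{50501}$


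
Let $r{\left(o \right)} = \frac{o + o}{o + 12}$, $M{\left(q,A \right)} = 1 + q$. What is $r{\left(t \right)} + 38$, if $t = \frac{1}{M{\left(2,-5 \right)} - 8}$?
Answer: $\frac{2240}{59} \approx 37.966$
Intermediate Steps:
$t = - \frac{1}{5}$ ($t = \frac{1}{\left(1 + 2\right) - 8} = \frac{1}{3 - 8} = \frac{1}{-5} = - \frac{1}{5} \approx -0.2$)
$r{\left(o \right)} = \frac{2 o}{12 + o}$
$r{\left(t \right)} + 38 = 2 \left(- \frac{1}{5}\right) \frac{1}{12 - \frac{1}{5}} + 38 = 2 \left(- \frac{1}{5}\right) \frac{1}{\frac{59}{5}} + 38 = 2 \left(- \frac{1}{5}\right) \frac{5}{59} + 38 = - \frac{2}{59} + 38 = \frac{2240}{59}$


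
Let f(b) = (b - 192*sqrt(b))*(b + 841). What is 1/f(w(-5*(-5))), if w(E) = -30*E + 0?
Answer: I/(2730*(-25*I + 32*sqrt(30))) ≈ -2.9215e-7 + 2.0482e-6*I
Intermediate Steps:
w(E) = -30*E
f(b) = (841 + b)*(b - 192*sqrt(b)) (f(b) = (b - 192*sqrt(b))*(841 + b) = (841 + b)*(b - 192*sqrt(b)))
1/f(w(-5*(-5))) = 1/((-(-150)*(-5))**2 - 161472*5*I*sqrt(30) - 192*(-3750*I*sqrt(30)) + 841*(-(-150)*(-5))) = 1/((-30*25)**2 - 161472*5*I*sqrt(30) - 192*(-3750*I*sqrt(30)) + 841*(-30*25)) = 1/((-750)**2 - 807360*I*sqrt(30) - (-720000)*I*sqrt(30) + 841*(-750)) = 1/(562500 - 807360*I*sqrt(30) - (-720000)*I*sqrt(30) - 630750) = 1/(562500 - 807360*I*sqrt(30) + 720000*I*sqrt(30) - 630750) = 1/(-68250 - 87360*I*sqrt(30))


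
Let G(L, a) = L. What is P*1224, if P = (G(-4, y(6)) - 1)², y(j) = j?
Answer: 30600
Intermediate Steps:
P = 25 (P = (-4 - 1)² = (-5)² = 25)
P*1224 = 25*1224 = 30600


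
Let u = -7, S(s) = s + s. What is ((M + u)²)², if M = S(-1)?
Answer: 6561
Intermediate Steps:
S(s) = 2*s
M = -2 (M = 2*(-1) = -2)
((M + u)²)² = ((-2 - 7)²)² = ((-9)²)² = 81² = 6561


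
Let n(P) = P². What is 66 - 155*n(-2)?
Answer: -554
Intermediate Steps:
66 - 155*n(-2) = 66 - 155*(-2)² = 66 - 155*4 = 66 - 620 = -554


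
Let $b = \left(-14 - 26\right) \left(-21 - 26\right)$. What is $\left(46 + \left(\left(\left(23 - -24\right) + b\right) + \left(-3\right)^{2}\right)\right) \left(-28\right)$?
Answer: $-55496$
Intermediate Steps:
$b = 1880$ ($b = \left(-40\right) \left(-47\right) = 1880$)
$\left(46 + \left(\left(\left(23 - -24\right) + b\right) + \left(-3\right)^{2}\right)\right) \left(-28\right) = \left(46 + \left(\left(\left(23 - -24\right) + 1880\right) + \left(-3\right)^{2}\right)\right) \left(-28\right) = \left(46 + \left(\left(\left(23 + 24\right) + 1880\right) + 9\right)\right) \left(-28\right) = \left(46 + \left(\left(47 + 1880\right) + 9\right)\right) \left(-28\right) = \left(46 + \left(1927 + 9\right)\right) \left(-28\right) = \left(46 + 1936\right) \left(-28\right) = 1982 \left(-28\right) = -55496$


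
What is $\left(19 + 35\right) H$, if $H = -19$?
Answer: $-1026$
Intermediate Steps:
$\left(19 + 35\right) H = \left(19 + 35\right) \left(-19\right) = 54 \left(-19\right) = -1026$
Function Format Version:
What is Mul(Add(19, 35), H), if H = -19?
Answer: -1026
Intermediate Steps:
Mul(Add(19, 35), H) = Mul(Add(19, 35), -19) = Mul(54, -19) = -1026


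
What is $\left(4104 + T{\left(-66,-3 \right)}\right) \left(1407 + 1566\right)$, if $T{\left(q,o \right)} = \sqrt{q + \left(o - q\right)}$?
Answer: $12201192 + 2973 i \sqrt{3} \approx 1.2201 \cdot 10^{7} + 5149.4 i$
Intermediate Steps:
$T{\left(q,o \right)} = \sqrt{o}$
$\left(4104 + T{\left(-66,-3 \right)}\right) \left(1407 + 1566\right) = \left(4104 + \sqrt{-3}\right) \left(1407 + 1566\right) = \left(4104 + i \sqrt{3}\right) 2973 = 12201192 + 2973 i \sqrt{3}$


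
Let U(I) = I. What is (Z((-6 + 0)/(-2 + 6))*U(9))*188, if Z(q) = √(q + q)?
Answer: 1692*I*√3 ≈ 2930.6*I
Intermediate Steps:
Z(q) = √2*√q (Z(q) = √(2*q) = √2*√q)
(Z((-6 + 0)/(-2 + 6))*U(9))*188 = ((√2*√((-6 + 0)/(-2 + 6)))*9)*188 = ((√2*√(-6/4))*9)*188 = ((√2*√(-6*¼))*9)*188 = ((√2*√(-3/2))*9)*188 = ((√2*(I*√6/2))*9)*188 = ((I*√3)*9)*188 = (9*I*√3)*188 = 1692*I*√3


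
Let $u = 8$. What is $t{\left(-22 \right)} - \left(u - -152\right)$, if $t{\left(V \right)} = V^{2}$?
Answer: $324$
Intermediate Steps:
$t{\left(-22 \right)} - \left(u - -152\right) = \left(-22\right)^{2} - \left(8 - -152\right) = 484 - \left(8 + 152\right) = 484 - 160 = 324$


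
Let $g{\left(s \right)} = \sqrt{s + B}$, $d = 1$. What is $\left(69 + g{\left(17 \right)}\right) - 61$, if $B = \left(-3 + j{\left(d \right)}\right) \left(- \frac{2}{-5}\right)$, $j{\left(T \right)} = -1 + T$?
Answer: $8 + \frac{\sqrt{395}}{5} \approx 11.975$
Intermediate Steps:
$B = - \frac{6}{5}$ ($B = \left(-3 + \left(-1 + 1\right)\right) \left(- \frac{2}{-5}\right) = \left(-3 + 0\right) \left(\left(-2\right) \left(- \frac{1}{5}\right)\right) = \left(-3\right) \frac{2}{5} = - \frac{6}{5} \approx -1.2$)
$g{\left(s \right)} = \sqrt{- \frac{6}{5} + s}$ ($g{\left(s \right)} = \sqrt{s - \frac{6}{5}} = \sqrt{- \frac{6}{5} + s}$)
$\left(69 + g{\left(17 \right)}\right) - 61 = \left(69 + \frac{\sqrt{-30 + 25 \cdot 17}}{5}\right) - 61 = \left(69 + \frac{\sqrt{-30 + 425}}{5}\right) - 61 = \left(69 + \frac{\sqrt{395}}{5}\right) - 61 = 8 + \frac{\sqrt{395}}{5}$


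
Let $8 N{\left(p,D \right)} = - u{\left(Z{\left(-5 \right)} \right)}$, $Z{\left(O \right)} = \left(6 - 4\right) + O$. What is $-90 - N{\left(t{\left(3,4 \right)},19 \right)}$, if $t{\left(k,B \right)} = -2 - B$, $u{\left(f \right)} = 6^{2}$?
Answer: $- \frac{171}{2} \approx -85.5$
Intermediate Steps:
$Z{\left(O \right)} = 2 + O$
$u{\left(f \right)} = 36$
$N{\left(p,D \right)} = - \frac{9}{2}$ ($N{\left(p,D \right)} = \frac{\left(-1\right) 36}{8} = \frac{1}{8} \left(-36\right) = - \frac{9}{2}$)
$-90 - N{\left(t{\left(3,4 \right)},19 \right)} = -90 - - \frac{9}{2} = -90 + \frac{9}{2} = - \frac{171}{2}$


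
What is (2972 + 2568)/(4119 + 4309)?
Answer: 1385/2107 ≈ 0.65733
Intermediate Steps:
(2972 + 2568)/(4119 + 4309) = 5540/8428 = 5540*(1/8428) = 1385/2107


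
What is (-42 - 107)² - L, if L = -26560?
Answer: 48761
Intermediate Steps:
(-42 - 107)² - L = (-42 - 107)² - 1*(-26560) = (-149)² + 26560 = 22201 + 26560 = 48761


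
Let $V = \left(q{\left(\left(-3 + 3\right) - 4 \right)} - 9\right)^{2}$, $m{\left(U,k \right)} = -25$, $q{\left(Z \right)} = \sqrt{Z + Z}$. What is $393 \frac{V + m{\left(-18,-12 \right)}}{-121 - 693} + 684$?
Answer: $\frac{268956}{407} + \frac{7074 i \sqrt{2}}{407} \approx 660.83 + 24.58 i$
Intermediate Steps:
$q{\left(Z \right)} = \sqrt{2} \sqrt{Z}$ ($q{\left(Z \right)} = \sqrt{2 Z} = \sqrt{2} \sqrt{Z}$)
$V = \left(-9 + 2 i \sqrt{2}\right)^{2}$ ($V = \left(\sqrt{2} \sqrt{\left(-3 + 3\right) - 4} - 9\right)^{2} = \left(\sqrt{2} \sqrt{0 - 4} - 9\right)^{2} = \left(\sqrt{2} \sqrt{-4} - 9\right)^{2} = \left(\sqrt{2} \cdot 2 i - 9\right)^{2} = \left(2 i \sqrt{2} - 9\right)^{2} = \left(-9 + 2 i \sqrt{2}\right)^{2} \approx 73.0 - 50.912 i$)
$393 \frac{V + m{\left(-18,-12 \right)}}{-121 - 693} + 684 = 393 \frac{\left(73 - 36 i \sqrt{2}\right) - 25}{-121 - 693} + 684 = 393 \frac{48 - 36 i \sqrt{2}}{-814} + 684 = 393 \left(48 - 36 i \sqrt{2}\right) \left(- \frac{1}{814}\right) + 684 = 393 \left(- \frac{24}{407} + \frac{18 i \sqrt{2}}{407}\right) + 684 = \left(- \frac{9432}{407} + \frac{7074 i \sqrt{2}}{407}\right) + 684 = \frac{268956}{407} + \frac{7074 i \sqrt{2}}{407}$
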